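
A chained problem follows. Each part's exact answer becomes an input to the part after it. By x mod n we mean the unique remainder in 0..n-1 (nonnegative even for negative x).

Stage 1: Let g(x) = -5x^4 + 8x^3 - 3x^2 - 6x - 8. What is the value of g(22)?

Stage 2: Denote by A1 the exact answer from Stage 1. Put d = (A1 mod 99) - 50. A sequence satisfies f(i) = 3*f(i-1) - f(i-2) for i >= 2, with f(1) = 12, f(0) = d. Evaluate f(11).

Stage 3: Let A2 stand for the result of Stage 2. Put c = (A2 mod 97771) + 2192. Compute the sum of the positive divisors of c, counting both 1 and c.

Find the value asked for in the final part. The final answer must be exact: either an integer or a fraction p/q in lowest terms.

Stage 1: -5*(22)^4 + 8*(22)^3 - 3*(22)^2 - 6*(22)^1 - 8 = (-1171280) + (85184) + (-1452) + (-132) + (-8) = -1087688; answer -1087688
Stage 2: A1 = -1087688; d = -25; f(2) = 3*(12) - 1*(-25) = 61; iterating: f(2)=61, f(3)=171, f(4)=452, f(5)=1185, f(6)=3103, f(7)=8124, f(8)=21269, f(9)=55683, f(10)=145780, f(11)=381657; answer 381657
Stage 3: A2 = 381657; c = 90536; 90536 = 2^3 * 11317; sigma = (1 + 2 + 4 + 8) * (1 + 11317) = 15 * 11318 = 169770; answer 169770

169770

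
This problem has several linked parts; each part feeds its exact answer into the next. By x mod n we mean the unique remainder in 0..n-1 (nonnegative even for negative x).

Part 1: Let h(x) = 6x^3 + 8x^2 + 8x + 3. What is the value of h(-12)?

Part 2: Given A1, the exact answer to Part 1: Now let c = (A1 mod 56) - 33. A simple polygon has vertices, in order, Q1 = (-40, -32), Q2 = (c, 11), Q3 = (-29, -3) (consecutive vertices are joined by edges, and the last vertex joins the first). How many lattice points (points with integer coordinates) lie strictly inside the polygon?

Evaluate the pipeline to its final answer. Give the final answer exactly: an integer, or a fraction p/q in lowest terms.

488

Part 1: 6*(-12)^3 + 8*(-12)^2 + 8*(-12)^1 + 3 = (-10368) + (1152) + (-96) + (3) = -9309; answer -9309
Part 2: A1 = -9309; c = 10; cross terms: (-40*11 - 10*-32)=-120, (10*-3 - -29*11)=289, (-29*-32 - -40*-3)=808; twice the area = |977| = 977; area = 977/2; boundary points = 1 + 1 + 1 = 3; strictly interior points = area - boundary/2 + 1 = 488; answer 488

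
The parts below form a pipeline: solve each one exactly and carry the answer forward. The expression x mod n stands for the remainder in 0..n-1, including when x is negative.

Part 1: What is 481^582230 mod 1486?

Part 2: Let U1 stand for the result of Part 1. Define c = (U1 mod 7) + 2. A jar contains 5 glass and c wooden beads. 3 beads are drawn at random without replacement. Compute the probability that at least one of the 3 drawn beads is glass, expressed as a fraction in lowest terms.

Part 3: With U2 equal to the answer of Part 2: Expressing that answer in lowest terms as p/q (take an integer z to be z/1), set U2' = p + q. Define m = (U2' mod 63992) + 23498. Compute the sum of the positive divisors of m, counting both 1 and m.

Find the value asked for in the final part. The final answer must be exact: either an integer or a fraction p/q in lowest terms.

23540

Part 1: squarings mod 1486: 481^1=481, 481^2=1031, 481^4=471, 481^8=427, 481^16=1037, 481^32=991, 481^64=1321, 481^128=477, 481^256=171, 481^512=1007, 481^1024=597, 481^2048=1255, 481^4096=1351, 481^8192=393, 481^16384=1391, 481^32768=109, 481^65536=1479, 481^131072=49, 481^262144=915, 481^524288=607; 481^582230 = 481^2 * 481^4 * 481^16 * 481^64 * 481^512 * 481^8192 * 481^16384 * 481^32768 * 481^524288 = 849 (mod 1486); answer 849
Part 2: U1 = 849; c = 4; total draws C(9,3) = 84; complement C(4,3) = 4; favorable 84 - 4 = 80; P = 20/21; answer 20/21
Part 3: U2 = 20/21; threaded value p + q = 41; m = 23539; 23539 is prime, so its only divisors are 1 and 23539; sigma = 1 + 23539 = 23540; answer 23540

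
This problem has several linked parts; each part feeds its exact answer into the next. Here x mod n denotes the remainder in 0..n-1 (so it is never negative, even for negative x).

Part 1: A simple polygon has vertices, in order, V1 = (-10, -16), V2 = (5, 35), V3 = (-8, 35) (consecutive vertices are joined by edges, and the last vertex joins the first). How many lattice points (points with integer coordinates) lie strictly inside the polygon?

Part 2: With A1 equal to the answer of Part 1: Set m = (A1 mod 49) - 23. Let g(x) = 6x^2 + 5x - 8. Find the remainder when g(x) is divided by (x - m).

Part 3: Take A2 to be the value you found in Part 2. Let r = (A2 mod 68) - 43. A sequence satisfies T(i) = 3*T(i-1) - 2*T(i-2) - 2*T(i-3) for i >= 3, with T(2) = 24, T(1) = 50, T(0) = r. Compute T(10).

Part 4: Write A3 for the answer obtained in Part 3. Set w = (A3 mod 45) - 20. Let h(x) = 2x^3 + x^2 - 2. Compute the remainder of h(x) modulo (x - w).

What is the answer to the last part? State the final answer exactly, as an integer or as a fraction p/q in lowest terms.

-639

Part 1: cross terms: (-10*35 - 5*-16)=-270, (5*35 - -8*35)=455, (-8*-16 - -10*35)=478; twice the area = |663| = 663; area = 663/2; boundary points = 3 + 13 + 1 = 17; strictly interior points = area - boundary/2 + 1 = 324; answer 324
Part 2: A1 = 324; m = 7; remainder = value at the root: 6*(7)^2 + 5*(7)^1 - 8 = (294) + (35) + (-8) = 321; answer 321
Part 3: A2 = 321; r = 6; T(3) = 3*(24) - 2*(50) - 2*(6) = -40; iterating: T(3)=-40, T(4)=-268, T(5)=-772, T(6)=-1700, T(7)=-3020, T(8)=-4116, T(9)=-2908, T(10)=5548; answer 5548
Part 4: A3 = 5548; w = -7; remainder = value at the root: 2*(-7)^3 + 1*(-7)^2 - 2 = (-686) + (49) + (-2) = -639; answer -639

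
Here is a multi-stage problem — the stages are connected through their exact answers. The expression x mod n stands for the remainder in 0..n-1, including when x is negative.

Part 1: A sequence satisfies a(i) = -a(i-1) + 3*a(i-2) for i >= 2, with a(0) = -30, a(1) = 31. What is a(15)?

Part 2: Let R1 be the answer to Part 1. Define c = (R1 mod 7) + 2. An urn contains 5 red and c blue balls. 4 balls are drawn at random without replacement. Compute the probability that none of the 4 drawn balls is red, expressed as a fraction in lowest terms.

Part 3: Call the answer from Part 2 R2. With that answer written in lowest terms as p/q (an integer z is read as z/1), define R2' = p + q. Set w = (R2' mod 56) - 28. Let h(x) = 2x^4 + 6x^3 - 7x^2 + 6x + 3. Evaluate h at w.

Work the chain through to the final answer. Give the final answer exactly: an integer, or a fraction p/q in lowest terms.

120018

Part 1: a(2) = -1*(31) + 3*(-30) = -121; iterating: a(2)=-121, a(3)=214, a(4)=-577, a(5)=1219, a(6)=-2950, a(7)=6607, a(8)=-15457, a(9)=35278, a(10)=-81649, a(11)=187483, a(12)=-432430, a(13)=994879, a(14)=-2292169, a(15)=5276806; answer 5276806
Part 2: R1 = 5276806; c = 5; total draws C(10,4) = 210; favorable C(5,4) = 5; P = 1/42; answer 1/42
Part 3: R2 = 1/42; threaded value p + q = 43; w = 15; 2*(15)^4 + 6*(15)^3 - 7*(15)^2 + 6*(15)^1 + 3 = (101250) + (20250) + (-1575) + (90) + (3) = 120018; answer 120018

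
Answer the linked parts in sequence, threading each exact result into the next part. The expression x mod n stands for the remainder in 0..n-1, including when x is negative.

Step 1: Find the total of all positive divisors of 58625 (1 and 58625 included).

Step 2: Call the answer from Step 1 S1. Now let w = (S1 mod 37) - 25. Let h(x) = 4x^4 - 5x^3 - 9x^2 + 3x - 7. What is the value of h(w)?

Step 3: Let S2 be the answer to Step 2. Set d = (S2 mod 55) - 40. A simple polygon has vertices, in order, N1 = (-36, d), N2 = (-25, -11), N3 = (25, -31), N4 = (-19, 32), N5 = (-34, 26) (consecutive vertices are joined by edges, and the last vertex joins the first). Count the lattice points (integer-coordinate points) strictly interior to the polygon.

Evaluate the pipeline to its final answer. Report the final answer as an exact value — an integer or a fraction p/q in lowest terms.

1766

Step 1: 58625 = 5^3 * 7 * 67; sigma = (1 + 5 + 25 + 125) * (1 + 7) * (1 + 67) = 156 * 8 * 68 = 84864; answer 84864
Step 2: S1 = 84864; w = -2; 4*(-2)^4 - 5*(-2)^3 - 9*(-2)^2 + 3*(-2)^1 - 7 = (64) + (40) + (-36) + (-6) + (-7) = 55; answer 55
Step 3: S2 = 55; d = -40; cross terms: (-36*-11 - -25*-40)=-604, (-25*-31 - 25*-11)=1050, (25*32 - -19*-31)=211, (-19*26 - -34*32)=594, (-34*-40 - -36*26)=2296; twice the area = |3547| = 3547; area = 3547/2; boundary points = 1 + 10 + 1 + 3 + 2 = 17; strictly interior points = area - boundary/2 + 1 = 1766; answer 1766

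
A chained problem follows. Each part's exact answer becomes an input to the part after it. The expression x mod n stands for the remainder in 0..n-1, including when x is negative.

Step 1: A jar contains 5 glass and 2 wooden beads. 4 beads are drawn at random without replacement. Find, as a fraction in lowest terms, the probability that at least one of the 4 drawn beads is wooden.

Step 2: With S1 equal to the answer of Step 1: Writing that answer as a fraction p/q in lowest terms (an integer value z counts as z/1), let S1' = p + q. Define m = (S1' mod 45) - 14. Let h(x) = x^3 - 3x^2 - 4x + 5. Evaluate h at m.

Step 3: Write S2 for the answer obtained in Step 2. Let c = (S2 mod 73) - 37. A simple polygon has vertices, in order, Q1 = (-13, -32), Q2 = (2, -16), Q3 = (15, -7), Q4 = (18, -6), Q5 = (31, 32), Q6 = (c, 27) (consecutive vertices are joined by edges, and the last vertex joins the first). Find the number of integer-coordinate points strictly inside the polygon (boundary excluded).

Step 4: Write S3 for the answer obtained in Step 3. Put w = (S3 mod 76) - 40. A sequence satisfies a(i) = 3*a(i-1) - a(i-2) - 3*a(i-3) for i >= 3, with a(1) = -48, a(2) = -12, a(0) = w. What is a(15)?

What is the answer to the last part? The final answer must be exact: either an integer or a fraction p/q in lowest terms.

Step 1: total draws C(7,4) = 35; complement C(5,4) = 5; favorable 35 - 5 = 30; P = 6/7; answer 6/7
Step 2: S1 = 6/7; threaded value p + q = 13; m = -1; 1*(-1)^3 - 3*(-1)^2 - 4*(-1)^1 + 5 = (-1) + (-3) + (4) + (5) = 5; answer 5
Step 3: S2 = 5; c = -32; cross terms: (-13*-16 - 2*-32)=272, (2*-7 - 15*-16)=226, (15*-6 - 18*-7)=36, (18*32 - 31*-6)=762, (31*27 - -32*32)=1861, (-32*-32 - -13*27)=1375; twice the area = |4532| = 4532; area = 2266; boundary points = 1 + 1 + 1 + 1 + 1 + 1 = 6; strictly interior points = area - boundary/2 + 1 = 2264; answer 2264
Step 4: S3 = 2264; w = 20; a(3) = 3*(-12) - 1*(-48) - 3*(20) = -48; iterating: a(3)=-48, a(4)=12, a(5)=120, a(6)=492, a(7)=1320, a(8)=3108, a(9)=6528, a(10)=12516, a(11)=21696, a(12)=32988, a(13)=39720, a(14)=21084, a(15)=-75432; answer -75432

-75432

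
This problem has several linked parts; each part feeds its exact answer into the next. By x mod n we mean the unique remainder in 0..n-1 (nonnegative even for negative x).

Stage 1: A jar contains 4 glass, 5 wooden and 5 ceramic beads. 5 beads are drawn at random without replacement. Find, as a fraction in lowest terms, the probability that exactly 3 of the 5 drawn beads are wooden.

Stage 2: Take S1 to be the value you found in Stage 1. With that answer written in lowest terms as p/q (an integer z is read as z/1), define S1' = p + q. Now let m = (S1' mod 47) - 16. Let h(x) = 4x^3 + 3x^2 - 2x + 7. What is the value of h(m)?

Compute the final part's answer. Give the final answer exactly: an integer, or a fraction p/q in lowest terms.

-3673

Stage 1: total draws C(14,5) = 2002; favorable C(5,3)*C(9,2) = 360; P = 180/1001; answer 180/1001
Stage 2: S1 = 180/1001; threaded value p + q = 1181; m = -10; 4*(-10)^3 + 3*(-10)^2 - 2*(-10)^1 + 7 = (-4000) + (300) + (20) + (7) = -3673; answer -3673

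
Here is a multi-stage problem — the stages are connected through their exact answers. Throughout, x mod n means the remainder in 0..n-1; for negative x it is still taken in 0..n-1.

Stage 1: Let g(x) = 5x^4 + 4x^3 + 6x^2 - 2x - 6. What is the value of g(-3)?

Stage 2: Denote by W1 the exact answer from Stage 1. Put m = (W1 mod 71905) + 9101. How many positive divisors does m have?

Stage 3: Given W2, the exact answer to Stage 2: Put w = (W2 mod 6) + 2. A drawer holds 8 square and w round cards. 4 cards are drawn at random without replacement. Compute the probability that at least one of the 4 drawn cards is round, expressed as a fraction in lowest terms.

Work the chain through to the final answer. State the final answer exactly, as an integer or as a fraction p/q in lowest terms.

2/3

Stage 1: 5*(-3)^4 + 4*(-3)^3 + 6*(-3)^2 - 2*(-3)^1 - 6 = (405) + (-108) + (54) + (6) + (-6) = 351; answer 351
Stage 2: W1 = 351; m = 9452; 9452 = 2^2 * 17 * 139; number of divisors = (2+1) * (1+1) * (1+1) = 12; answer 12
Stage 3: W2 = 12; w = 2; total draws C(10,4) = 210; complement C(8,4) = 70; favorable 210 - 70 = 140; P = 2/3; answer 2/3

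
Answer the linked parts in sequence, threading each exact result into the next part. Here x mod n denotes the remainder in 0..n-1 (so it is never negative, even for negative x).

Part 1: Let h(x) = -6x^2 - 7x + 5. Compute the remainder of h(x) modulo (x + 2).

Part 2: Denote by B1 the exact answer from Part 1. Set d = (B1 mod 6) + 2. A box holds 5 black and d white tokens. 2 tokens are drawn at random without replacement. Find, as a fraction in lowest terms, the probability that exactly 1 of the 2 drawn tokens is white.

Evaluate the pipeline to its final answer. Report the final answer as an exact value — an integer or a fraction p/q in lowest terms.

15/28

Part 1: remainder = value at the root: -6*(-2)^2 - 7*(-2)^1 + 5 = (-24) + (14) + (5) = -5; answer -5
Part 2: B1 = -5; d = 3; total draws C(8,2) = 28; favorable C(3,1)*C(5,1) = 15; P = 15/28; answer 15/28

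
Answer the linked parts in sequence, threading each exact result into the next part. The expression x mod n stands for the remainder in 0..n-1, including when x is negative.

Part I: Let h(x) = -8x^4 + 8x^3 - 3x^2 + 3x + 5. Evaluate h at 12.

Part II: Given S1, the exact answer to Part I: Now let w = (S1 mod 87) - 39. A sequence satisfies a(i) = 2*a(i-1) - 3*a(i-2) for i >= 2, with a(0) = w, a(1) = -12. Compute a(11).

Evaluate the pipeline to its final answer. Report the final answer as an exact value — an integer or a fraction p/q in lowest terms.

Part I: -8*(12)^4 + 8*(12)^3 - 3*(12)^2 + 3*(12)^1 + 5 = (-165888) + (13824) + (-432) + (36) + (5) = -152455; answer -152455
Part II: S1 = -152455; w = 17; a(2) = 2*(-12) - 3*(17) = -75; iterating: a(2)=-75, a(3)=-114, a(4)=-3, a(5)=336, a(6)=681, a(7)=354, a(8)=-1335, a(9)=-3732, a(10)=-3459, a(11)=4278; answer 4278

4278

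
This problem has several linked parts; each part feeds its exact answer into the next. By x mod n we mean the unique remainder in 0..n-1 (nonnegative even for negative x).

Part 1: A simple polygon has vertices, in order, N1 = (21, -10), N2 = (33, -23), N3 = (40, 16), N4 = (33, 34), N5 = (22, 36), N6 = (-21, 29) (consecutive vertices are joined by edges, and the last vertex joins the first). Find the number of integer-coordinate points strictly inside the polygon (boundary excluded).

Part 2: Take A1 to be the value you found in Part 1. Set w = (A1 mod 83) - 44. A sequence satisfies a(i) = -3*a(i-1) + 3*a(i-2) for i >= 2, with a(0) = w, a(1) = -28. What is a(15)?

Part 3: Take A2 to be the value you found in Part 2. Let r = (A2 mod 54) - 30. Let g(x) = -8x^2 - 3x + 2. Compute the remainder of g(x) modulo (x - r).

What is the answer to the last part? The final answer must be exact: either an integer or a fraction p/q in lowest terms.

-61

Part 1: cross terms: (21*-23 - 33*-10)=-153, (33*16 - 40*-23)=1448, (40*34 - 33*16)=832, (33*36 - 22*34)=440, (22*29 - -21*36)=1394, (-21*-10 - 21*29)=-399; twice the area = |3562| = 3562; area = 1781; boundary points = 1 + 1 + 1 + 1 + 1 + 3 = 8; strictly interior points = area - boundary/2 + 1 = 1778; answer 1778
Part 2: A1 = 1778; w = -9; a(2) = -3*(-28) + 3*(-9) = 57; iterating: a(2)=57, a(3)=-255, a(4)=936, a(5)=-3573, a(6)=13527, a(7)=-51300, a(8)=194481, a(9)=-737343, a(10)=2795472, a(11)=-10598445, a(12)=40181751, a(13)=-152340588, a(14)=577567017, a(15)=-2189722815; answer -2189722815
Part 3: A2 = -2189722815; r = -3; remainder = value at the root: -8*(-3)^2 - 3*(-3)^1 + 2 = (-72) + (9) + (2) = -61; answer -61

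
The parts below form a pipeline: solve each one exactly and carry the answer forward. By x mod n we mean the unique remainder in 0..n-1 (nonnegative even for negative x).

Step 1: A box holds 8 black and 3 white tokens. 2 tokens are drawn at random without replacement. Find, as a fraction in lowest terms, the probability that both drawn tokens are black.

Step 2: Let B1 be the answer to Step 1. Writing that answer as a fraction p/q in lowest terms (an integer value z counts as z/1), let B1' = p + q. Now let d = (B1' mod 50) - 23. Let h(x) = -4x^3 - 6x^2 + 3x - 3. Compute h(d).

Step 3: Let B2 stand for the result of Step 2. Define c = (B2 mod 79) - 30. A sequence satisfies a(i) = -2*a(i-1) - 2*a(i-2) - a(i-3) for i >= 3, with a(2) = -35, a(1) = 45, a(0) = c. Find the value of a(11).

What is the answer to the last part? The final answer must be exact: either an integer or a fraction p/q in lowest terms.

-13

Step 1: total draws C(11,2) = 55; favorable C(8,2) = 28; P = 28/55; answer 28/55
Step 2: B1 = 28/55; threaded value p + q = 83; d = 10; -4*(10)^3 - 6*(10)^2 + 3*(10)^1 - 3 = (-4000) + (-600) + (30) + (-3) = -4573; answer -4573
Step 3: B2 = -4573; c = -21; a(3) = -2*(-35) - 2*(45) - 1*(-21) = 1; iterating: a(3)=1, a(4)=23, a(5)=-13, a(6)=-21, a(7)=45, a(8)=-35, a(9)=1, a(10)=23, a(11)=-13; answer -13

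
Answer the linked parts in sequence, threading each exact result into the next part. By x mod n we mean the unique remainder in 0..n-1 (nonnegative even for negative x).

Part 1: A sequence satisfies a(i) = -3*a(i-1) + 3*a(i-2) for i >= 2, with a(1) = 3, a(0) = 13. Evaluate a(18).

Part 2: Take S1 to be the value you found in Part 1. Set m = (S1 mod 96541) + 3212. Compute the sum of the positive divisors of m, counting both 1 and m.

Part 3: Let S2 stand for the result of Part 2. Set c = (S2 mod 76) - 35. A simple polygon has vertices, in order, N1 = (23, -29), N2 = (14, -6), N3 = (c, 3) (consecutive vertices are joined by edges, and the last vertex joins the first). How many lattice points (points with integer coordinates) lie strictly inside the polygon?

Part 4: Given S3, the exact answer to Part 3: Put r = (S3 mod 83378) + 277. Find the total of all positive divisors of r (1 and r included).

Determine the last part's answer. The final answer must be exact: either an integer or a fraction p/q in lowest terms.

Part 1: a(2) = -3*(3) + 3*(13) = 30; iterating: a(2)=30, a(3)=-81, a(4)=333, a(5)=-1242, a(6)=4725, a(7)=-17901, a(8)=67878, a(9)=-257337, a(10)=975645, a(11)=-3698946, a(12)=14023773, a(13)=-53168157, a(14)=201575790, a(15)=-764231841, a(16)=2897422893, a(17)=-10984964202, a(18)=41647161285; answer 41647161285
Part 2: S1 = 41647161285; m = 52884; 52884 = 2^2 * 3^2 * 13 * 113; sigma = (1 + 2 + 4) * (1 + 3 + 9) * (1 + 13) * (1 + 113) = 7 * 13 * 14 * 114 = 145236; answer 145236
Part 3: S2 = 145236; c = -35; cross terms: (23*-6 - 14*-29)=268, (14*3 - -35*-6)=-168, (-35*-29 - 23*3)=946; twice the area = |1046| = 1046; area = 523; boundary points = 1 + 1 + 2 = 4; strictly interior points = area - boundary/2 + 1 = 522; answer 522
Part 4: S3 = 522; r = 799; 799 = 17 * 47; sigma = (1 + 17) * (1 + 47) = 18 * 48 = 864; answer 864

864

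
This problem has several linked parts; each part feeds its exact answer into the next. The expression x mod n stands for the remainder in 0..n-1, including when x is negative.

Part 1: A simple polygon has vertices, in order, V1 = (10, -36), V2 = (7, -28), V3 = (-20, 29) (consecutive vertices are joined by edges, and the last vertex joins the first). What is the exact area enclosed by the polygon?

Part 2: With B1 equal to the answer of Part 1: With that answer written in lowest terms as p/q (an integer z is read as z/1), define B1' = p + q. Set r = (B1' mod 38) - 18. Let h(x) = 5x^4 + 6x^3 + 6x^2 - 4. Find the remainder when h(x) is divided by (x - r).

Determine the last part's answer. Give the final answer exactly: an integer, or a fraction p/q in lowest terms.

Part 1: cross terms: (10*-28 - 7*-36)=-28, (7*29 - -20*-28)=-357, (-20*-36 - 10*29)=430; twice the area = |45| = 45; area = 45/2; answer 45/2
Part 2: B1 = 45/2; threaded value p + q = 47; r = -9; remainder = value at the root: 5*(-9)^4 + 6*(-9)^3 + 6*(-9)^2 - 4 = (32805) + (-4374) + (486) + (-4) = 28913; answer 28913

28913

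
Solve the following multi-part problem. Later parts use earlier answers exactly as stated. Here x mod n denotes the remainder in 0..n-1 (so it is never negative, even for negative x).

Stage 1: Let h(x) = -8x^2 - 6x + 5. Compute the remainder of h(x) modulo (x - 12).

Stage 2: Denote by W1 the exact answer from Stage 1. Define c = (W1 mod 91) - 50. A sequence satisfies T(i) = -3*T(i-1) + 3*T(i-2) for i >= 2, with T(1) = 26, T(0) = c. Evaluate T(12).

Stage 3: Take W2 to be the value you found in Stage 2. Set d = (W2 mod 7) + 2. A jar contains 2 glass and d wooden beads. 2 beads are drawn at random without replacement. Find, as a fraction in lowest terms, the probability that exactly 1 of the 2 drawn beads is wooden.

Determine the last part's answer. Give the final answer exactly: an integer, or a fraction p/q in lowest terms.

Stage 1: remainder = value at the root: -8*(12)^2 - 6*(12)^1 + 5 = (-1152) + (-72) + (5) = -1219; answer -1219
Stage 2: W1 = -1219; c = 5; T(2) = -3*(26) + 3*(5) = -63; iterating: T(2)=-63, T(3)=267, T(4)=-990, T(5)=3771, T(6)=-14283, T(7)=54162, T(8)=-205335, T(9)=778491, T(10)=-2951478, T(11)=11189907, T(12)=-42424155; answer -42424155
Stage 3: W2 = -42424155; d = 5; total draws C(7,2) = 21; favorable C(5,1)*C(2,1) = 10; P = 10/21; answer 10/21

10/21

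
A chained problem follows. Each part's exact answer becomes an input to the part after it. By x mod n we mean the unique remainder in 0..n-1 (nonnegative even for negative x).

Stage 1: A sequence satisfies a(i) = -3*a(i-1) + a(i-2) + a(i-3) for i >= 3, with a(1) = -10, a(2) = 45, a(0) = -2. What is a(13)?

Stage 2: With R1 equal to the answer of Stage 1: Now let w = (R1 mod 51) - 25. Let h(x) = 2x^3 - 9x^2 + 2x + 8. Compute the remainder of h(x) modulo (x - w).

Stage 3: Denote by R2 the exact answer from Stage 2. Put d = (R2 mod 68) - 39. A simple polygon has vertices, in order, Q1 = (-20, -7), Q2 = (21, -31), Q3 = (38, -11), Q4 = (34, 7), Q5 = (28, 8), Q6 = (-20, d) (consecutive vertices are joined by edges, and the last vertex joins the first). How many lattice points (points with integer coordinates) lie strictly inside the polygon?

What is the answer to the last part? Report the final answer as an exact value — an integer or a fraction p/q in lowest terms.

Stage 1: a(3) = -3*(45) + 1*(-10) + 1*(-2) = -147; iterating: a(3)=-147, a(4)=476, a(5)=-1530, a(6)=4919, a(7)=-15811, a(8)=50822, a(9)=-163358, a(10)=525085, a(11)=-1687791, a(12)=5425100, a(13)=-17438006; answer -17438006
Stage 2: R1 = -17438006; w = -9; remainder = value at the root: 2*(-9)^3 - 9*(-9)^2 + 2*(-9)^1 + 8 = (-1458) + (-729) + (-18) + (8) = -2197; answer -2197
Stage 3: R2 = -2197; d = 8; cross terms: (-20*-31 - 21*-7)=767, (21*-11 - 38*-31)=947, (38*7 - 34*-11)=640, (34*8 - 28*7)=76, (28*8 - -20*8)=384, (-20*-7 - -20*8)=300; twice the area = |3114| = 3114; area = 1557; boundary points = 1 + 1 + 2 + 1 + 48 + 15 = 68; strictly interior points = area - boundary/2 + 1 = 1524; answer 1524

1524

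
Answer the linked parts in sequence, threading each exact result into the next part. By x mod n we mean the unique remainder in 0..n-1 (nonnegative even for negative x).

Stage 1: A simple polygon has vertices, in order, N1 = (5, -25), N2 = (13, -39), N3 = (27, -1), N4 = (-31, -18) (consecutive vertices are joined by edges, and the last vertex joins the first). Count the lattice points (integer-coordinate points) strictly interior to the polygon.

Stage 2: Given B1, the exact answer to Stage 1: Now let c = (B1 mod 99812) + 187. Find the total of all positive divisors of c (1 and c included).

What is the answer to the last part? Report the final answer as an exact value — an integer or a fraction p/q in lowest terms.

Stage 1: cross terms: (5*-39 - 13*-25)=130, (13*-1 - 27*-39)=1040, (27*-18 - -31*-1)=-517, (-31*-25 - 5*-18)=865; twice the area = |1518| = 1518; area = 759; boundary points = 2 + 2 + 1 + 1 = 6; strictly interior points = area - boundary/2 + 1 = 757; answer 757
Stage 2: B1 = 757; c = 944; 944 = 2^4 * 59; sigma = (1 + 2 + 4 + 8 + 16) * (1 + 59) = 31 * 60 = 1860; answer 1860

1860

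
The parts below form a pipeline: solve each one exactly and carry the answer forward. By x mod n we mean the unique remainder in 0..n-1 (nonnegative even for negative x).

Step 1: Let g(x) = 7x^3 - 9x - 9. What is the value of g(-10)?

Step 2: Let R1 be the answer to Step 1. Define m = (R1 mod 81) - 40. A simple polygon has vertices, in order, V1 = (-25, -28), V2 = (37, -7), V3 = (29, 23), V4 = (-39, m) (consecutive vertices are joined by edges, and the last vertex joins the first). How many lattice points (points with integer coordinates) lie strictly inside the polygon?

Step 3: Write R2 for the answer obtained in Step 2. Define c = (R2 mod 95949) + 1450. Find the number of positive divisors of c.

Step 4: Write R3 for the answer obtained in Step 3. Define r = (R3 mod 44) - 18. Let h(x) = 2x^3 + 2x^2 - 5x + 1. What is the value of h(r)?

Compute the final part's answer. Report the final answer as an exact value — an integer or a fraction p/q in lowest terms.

15

Step 1: 7*(-10)^3 - 9*(-10)^1 - 9 = (-7000) + (90) + (-9) = -6919; answer -6919
Step 2: R1 = -6919; m = 7; cross terms: (-25*-7 - 37*-28)=1211, (37*23 - 29*-7)=1054, (29*7 - -39*23)=1100, (-39*-28 - -25*7)=1267; twice the area = |4632| = 4632; area = 2316; boundary points = 1 + 2 + 4 + 7 = 14; strictly interior points = area - boundary/2 + 1 = 2310; answer 2310
Step 3: R2 = 2310; c = 3760; 3760 = 2^4 * 5 * 47; number of divisors = (4+1) * (1+1) * (1+1) = 20; answer 20
Step 4: R3 = 20; r = 2; 2*(2)^3 + 2*(2)^2 - 5*(2)^1 + 1 = (16) + (8) + (-10) + (1) = 15; answer 15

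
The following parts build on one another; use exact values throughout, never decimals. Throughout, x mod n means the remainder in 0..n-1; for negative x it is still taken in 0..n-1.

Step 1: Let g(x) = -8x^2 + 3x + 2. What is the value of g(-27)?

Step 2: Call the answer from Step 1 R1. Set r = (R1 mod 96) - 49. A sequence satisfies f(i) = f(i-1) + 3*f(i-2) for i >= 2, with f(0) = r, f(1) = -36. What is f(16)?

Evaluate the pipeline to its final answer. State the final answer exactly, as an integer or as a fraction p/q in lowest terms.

-8049372

Step 1: -8*(-27)^2 + 3*(-27)^1 + 2 = (-5832) + (-81) + (2) = -5911; answer -5911
Step 2: R1 = -5911; r = -8; f(2) = 1*(-36) + 3*(-8) = -60; iterating: f(2)=-60, f(3)=-168, f(4)=-348, f(5)=-852, f(6)=-1896, f(7)=-4452, f(8)=-10140, f(9)=-23496, f(10)=-53916, f(11)=-124404, f(12)=-286152, f(13)=-659364, f(14)=-1517820, f(15)=-3495912, f(16)=-8049372; answer -8049372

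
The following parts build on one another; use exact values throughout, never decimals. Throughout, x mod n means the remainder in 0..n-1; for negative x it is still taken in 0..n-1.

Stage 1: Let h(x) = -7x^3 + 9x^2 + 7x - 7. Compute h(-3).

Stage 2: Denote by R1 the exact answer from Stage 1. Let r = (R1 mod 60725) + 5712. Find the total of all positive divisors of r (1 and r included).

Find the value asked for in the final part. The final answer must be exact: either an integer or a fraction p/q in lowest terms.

9660

Stage 1: -7*(-3)^3 + 9*(-3)^2 + 7*(-3)^1 - 7 = (189) + (81) + (-21) + (-7) = 242; answer 242
Stage 2: R1 = 242; r = 5954; 5954 = 2 * 13 * 229; sigma = (1 + 2) * (1 + 13) * (1 + 229) = 3 * 14 * 230 = 9660; answer 9660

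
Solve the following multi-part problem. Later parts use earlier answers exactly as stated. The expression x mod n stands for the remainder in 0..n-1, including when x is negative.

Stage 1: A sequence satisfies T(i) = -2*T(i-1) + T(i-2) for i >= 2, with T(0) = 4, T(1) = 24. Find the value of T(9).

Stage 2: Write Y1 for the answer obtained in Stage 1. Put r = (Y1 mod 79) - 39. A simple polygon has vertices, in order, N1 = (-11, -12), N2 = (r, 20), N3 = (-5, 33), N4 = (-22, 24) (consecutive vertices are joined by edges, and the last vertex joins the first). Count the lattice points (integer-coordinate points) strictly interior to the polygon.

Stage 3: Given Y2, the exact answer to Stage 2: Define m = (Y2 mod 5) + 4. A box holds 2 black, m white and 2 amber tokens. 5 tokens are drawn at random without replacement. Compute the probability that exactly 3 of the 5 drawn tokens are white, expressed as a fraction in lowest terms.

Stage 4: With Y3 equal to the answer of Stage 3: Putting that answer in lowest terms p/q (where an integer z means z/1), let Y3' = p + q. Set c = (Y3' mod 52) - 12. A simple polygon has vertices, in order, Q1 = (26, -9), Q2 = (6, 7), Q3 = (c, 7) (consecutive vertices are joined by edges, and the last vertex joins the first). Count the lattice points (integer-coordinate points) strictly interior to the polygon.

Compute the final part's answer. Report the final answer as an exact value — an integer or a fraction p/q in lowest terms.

13

Stage 1: T(2) = -2*(24) + 1*(4) = -44; iterating: T(2)=-44, T(3)=112, T(4)=-268, T(5)=648, T(6)=-1564, T(7)=3776, T(8)=-9116, T(9)=22008; answer 22008
Stage 2: Y1 = 22008; r = 7; cross terms: (-11*20 - 7*-12)=-136, (7*33 - -5*20)=331, (-5*24 - -22*33)=606, (-22*-12 - -11*24)=528; twice the area = |1329| = 1329; area = 1329/2; boundary points = 2 + 1 + 1 + 1 = 5; strictly interior points = area - boundary/2 + 1 = 663; answer 663
Stage 3: Y2 = 663; m = 7; total draws C(11,5) = 462; favorable C(7,3)*C(4,2) = 210; P = 5/11; answer 5/11
Stage 4: Y3 = 5/11; threaded value p + q = 16; c = 4; cross terms: (26*7 - 6*-9)=236, (6*7 - 4*7)=14, (4*-9 - 26*7)=-218; twice the area = |32| = 32; area = 16; boundary points = 4 + 2 + 2 = 8; strictly interior points = area - boundary/2 + 1 = 13; answer 13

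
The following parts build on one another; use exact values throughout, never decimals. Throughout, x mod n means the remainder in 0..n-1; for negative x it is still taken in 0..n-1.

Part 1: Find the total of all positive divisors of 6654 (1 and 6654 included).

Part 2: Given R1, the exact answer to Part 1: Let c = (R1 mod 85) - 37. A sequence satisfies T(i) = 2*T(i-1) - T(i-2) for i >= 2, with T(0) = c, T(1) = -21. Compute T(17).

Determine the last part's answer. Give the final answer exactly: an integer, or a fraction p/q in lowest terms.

Part 1: 6654 = 2 * 3 * 1109; sigma = (1 + 2) * (1 + 3) * (1 + 1109) = 3 * 4 * 1110 = 13320; answer 13320
Part 2: R1 = 13320; c = 23; T(2) = 2*(-21) - 1*(23) = -65; iterating: T(2)=-65, T(3)=-109, T(4)=-153, T(5)=-197, T(6)=-241, T(7)=-285, T(8)=-329, T(9)=-373, T(10)=-417, T(11)=-461, T(12)=-505, T(13)=-549, T(14)=-593, T(15)=-637, T(16)=-681, T(17)=-725; answer -725

-725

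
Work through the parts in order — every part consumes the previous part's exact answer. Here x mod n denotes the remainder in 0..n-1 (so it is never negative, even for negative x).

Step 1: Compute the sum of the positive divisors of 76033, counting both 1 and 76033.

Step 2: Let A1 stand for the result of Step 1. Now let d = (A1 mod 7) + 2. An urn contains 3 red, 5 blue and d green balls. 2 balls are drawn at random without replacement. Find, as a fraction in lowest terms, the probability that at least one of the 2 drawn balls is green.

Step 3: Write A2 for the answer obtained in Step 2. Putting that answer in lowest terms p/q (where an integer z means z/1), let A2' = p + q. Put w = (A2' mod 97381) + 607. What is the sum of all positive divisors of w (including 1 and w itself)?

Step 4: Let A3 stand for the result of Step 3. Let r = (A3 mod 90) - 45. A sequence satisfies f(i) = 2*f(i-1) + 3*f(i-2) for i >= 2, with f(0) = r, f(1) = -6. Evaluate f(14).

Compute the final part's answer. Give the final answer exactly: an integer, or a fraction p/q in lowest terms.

Step 1: 76033 = 139 * 547; sigma = (1 + 139) * (1 + 547) = 140 * 548 = 76720; answer 76720
Step 2: A1 = 76720; d = 2; total draws C(10,2) = 45; complement C(8,2) = 28; favorable 45 - 28 = 17; P = 17/45; answer 17/45
Step 3: A2 = 17/45; threaded value p + q = 62; w = 669; 669 = 3 * 223; sigma = (1 + 3) * (1 + 223) = 4 * 224 = 896; answer 896
Step 4: A3 = 896; r = 41; f(2) = 2*(-6) + 3*(41) = 111; iterating: f(2)=111, f(3)=204, f(4)=741, f(5)=2094, f(6)=6411, f(7)=19104, f(8)=57441, f(9)=172194, f(10)=516711, f(11)=1550004, f(12)=4650141, f(13)=13950294, f(14)=41851011; answer 41851011

41851011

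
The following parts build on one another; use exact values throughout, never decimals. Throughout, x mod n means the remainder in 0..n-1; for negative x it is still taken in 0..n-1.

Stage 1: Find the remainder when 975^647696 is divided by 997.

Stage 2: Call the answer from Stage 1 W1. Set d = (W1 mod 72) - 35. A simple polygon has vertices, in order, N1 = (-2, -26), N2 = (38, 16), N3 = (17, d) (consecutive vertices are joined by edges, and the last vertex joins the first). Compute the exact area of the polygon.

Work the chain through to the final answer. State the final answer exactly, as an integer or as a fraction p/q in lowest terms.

39

Stage 1: squarings mod 997: 975^1=975, 975^2=484, 975^4=958, 975^8=524, 975^16=401, 975^32=284, 975^64=896, 975^128=231, 975^256=520, 975^512=213, 975^1024=504, 975^2048=778, 975^4096=105, 975^8192=58, 975^16384=373, 975^32768=546, 975^65536=13, 975^131072=169, 975^262144=645, 975^524288=276; 975^647696 = 975^16 * 975^512 * 975^8192 * 975^16384 * 975^32768 * 975^65536 * 975^524288 = 171 (mod 997); answer 171
Stage 2: W1 = 171; d = -8; cross terms: (-2*16 - 38*-26)=956, (38*-8 - 17*16)=-576, (17*-26 - -2*-8)=-458; twice the area = |-78| = 78; area = 39; answer 39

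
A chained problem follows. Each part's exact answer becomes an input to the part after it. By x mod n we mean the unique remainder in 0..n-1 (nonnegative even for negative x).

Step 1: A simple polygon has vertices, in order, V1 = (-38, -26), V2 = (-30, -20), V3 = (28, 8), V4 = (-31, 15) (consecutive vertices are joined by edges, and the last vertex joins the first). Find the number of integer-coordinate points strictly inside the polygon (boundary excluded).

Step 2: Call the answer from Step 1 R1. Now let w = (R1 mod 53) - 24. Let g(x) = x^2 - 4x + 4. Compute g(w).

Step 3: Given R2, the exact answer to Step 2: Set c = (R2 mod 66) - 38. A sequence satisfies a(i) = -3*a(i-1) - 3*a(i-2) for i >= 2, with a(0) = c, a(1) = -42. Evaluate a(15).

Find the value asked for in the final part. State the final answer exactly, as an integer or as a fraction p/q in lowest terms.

-288684

Step 1: cross terms: (-38*-20 - -30*-26)=-20, (-30*8 - 28*-20)=320, (28*15 - -31*8)=668, (-31*-26 - -38*15)=1376; twice the area = |2344| = 2344; area = 1172; boundary points = 2 + 2 + 1 + 1 = 6; strictly interior points = area - boundary/2 + 1 = 1170; answer 1170
Step 2: R1 = 1170; w = -20; 1*(-20)^2 - 4*(-20)^1 + 4 = (400) + (80) + (4) = 484; answer 484
Step 3: R2 = 484; c = -16; a(2) = -3*(-42) - 3*(-16) = 174; iterating: a(2)=174, a(3)=-396, a(4)=666, a(5)=-810, a(6)=432, a(7)=1134, a(8)=-4698, a(9)=10692, a(10)=-17982, a(11)=21870, a(12)=-11664, a(13)=-30618, a(14)=126846, a(15)=-288684; answer -288684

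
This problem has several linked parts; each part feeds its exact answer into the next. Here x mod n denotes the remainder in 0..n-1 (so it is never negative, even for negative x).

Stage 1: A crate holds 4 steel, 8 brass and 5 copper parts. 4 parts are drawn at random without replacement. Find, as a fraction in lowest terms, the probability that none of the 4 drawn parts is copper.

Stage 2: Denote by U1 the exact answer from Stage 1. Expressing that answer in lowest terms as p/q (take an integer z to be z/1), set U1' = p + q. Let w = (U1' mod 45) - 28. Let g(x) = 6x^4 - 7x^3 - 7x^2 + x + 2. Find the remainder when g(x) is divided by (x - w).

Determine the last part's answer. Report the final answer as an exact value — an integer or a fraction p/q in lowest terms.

Stage 1: total draws C(17,4) = 2380; favorable C(12,4) = 495; P = 99/476; answer 99/476
Stage 2: U1 = 99/476; threaded value p + q = 575; w = 7; remainder = value at the root: 6*(7)^4 - 7*(7)^3 - 7*(7)^2 + 1*(7)^1 + 2 = (14406) + (-2401) + (-343) + (7) + (2) = 11671; answer 11671

11671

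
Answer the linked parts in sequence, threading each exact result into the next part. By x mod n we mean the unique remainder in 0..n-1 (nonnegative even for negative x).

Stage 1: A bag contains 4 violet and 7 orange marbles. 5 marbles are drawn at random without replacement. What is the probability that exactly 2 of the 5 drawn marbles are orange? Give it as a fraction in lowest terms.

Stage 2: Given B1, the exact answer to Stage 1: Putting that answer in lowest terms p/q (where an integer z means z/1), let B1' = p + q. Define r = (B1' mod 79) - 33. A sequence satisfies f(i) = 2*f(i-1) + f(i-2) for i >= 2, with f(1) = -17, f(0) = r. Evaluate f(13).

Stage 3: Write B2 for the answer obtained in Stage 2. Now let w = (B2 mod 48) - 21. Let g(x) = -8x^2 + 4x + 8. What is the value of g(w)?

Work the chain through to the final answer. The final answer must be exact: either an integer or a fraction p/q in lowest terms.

-832

Stage 1: total draws C(11,5) = 462; favorable C(7,2)*C(4,3) = 84; P = 2/11; answer 2/11
Stage 2: B1 = 2/11; threaded value p + q = 13; r = -20; f(2) = 2*(-17) + 1*(-20) = -54; iterating: f(2)=-54, f(3)=-125, f(4)=-304, f(5)=-733, f(6)=-1770, f(7)=-4273, f(8)=-10316, f(9)=-24905, f(10)=-60126, f(11)=-145157, f(12)=-350440, f(13)=-846037; answer -846037
Stage 3: B2 = -846037; w = -10; -8*(-10)^2 + 4*(-10)^1 + 8 = (-800) + (-40) + (8) = -832; answer -832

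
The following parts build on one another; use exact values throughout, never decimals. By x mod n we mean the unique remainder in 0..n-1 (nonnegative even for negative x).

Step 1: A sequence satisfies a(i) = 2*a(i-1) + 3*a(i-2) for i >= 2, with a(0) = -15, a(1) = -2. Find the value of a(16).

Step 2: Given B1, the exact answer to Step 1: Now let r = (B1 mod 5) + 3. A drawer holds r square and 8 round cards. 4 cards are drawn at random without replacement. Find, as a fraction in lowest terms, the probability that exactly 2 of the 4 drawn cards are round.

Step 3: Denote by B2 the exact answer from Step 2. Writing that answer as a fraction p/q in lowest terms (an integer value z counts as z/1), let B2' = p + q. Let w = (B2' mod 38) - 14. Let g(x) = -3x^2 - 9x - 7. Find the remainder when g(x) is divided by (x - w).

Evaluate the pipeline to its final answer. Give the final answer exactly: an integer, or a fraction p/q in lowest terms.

Step 1: a(2) = 2*(-2) + 3*(-15) = -49; iterating: a(2)=-49, a(3)=-104, a(4)=-355, a(5)=-1022, a(6)=-3109, a(7)=-9284, a(8)=-27895, a(9)=-83642, a(10)=-250969, a(11)=-752864, a(12)=-2258635, a(13)=-6775862, a(14)=-20327629, a(15)=-60982844, a(16)=-182948575; answer -182948575
Step 2: B1 = -182948575; r = 3; total draws C(11,4) = 330; favorable C(8,2)*C(3,2) = 84; P = 14/55; answer 14/55
Step 3: B2 = 14/55; threaded value p + q = 69; w = 17; remainder = value at the root: -3*(17)^2 - 9*(17)^1 - 7 = (-867) + (-153) + (-7) = -1027; answer -1027

-1027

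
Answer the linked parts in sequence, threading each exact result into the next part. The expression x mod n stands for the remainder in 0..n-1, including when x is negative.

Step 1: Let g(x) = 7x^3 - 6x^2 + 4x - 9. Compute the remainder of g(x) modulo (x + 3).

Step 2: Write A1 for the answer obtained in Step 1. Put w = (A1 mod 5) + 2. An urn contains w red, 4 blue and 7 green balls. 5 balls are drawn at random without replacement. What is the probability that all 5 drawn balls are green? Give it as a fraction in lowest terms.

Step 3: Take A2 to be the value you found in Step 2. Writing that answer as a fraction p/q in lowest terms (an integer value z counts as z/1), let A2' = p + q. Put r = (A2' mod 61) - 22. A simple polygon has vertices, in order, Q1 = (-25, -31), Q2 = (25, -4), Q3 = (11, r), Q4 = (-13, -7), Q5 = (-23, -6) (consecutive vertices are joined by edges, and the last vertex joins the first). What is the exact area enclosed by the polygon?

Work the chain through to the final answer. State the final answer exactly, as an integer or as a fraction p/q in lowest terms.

1098

Step 1: remainder = value at the root: 7*(-3)^3 - 6*(-3)^2 + 4*(-3)^1 - 9 = (-189) + (-54) + (-12) + (-9) = -264; answer -264
Step 2: A1 = -264; w = 3; total draws C(14,5) = 2002; favorable C(7,5) = 21; P = 3/286; answer 3/286
Step 3: A2 = 3/286; threaded value p + q = 289; r = 23; cross terms: (-25*-4 - 25*-31)=875, (25*23 - 11*-4)=619, (11*-7 - -13*23)=222, (-13*-6 - -23*-7)=-83, (-23*-31 - -25*-6)=563; twice the area = |2196| = 2196; area = 1098; answer 1098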